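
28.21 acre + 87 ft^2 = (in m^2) 1.142e+05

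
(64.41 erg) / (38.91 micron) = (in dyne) 1.655e+04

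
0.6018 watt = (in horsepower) 0.000807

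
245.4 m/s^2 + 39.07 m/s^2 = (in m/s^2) 284.5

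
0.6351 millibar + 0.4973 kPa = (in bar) 0.005608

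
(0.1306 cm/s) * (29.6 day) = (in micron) 3.34e+09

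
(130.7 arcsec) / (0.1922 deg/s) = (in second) 0.1889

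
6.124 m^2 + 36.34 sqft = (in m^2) 9.5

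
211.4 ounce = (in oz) 211.4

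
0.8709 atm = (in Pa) 8.824e+04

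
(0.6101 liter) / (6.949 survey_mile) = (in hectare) 5.455e-12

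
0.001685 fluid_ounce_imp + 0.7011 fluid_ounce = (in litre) 0.02078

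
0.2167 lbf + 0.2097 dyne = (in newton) 0.9639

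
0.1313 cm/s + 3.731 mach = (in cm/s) 1.27e+05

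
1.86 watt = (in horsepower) 0.002494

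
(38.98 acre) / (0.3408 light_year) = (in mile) 3.04e-14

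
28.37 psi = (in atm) 1.93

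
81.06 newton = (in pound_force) 18.22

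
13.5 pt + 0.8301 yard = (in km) 0.0007638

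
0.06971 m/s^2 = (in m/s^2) 0.06971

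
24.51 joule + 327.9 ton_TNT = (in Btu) 1.3e+09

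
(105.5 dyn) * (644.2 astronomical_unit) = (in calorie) 2.43e+10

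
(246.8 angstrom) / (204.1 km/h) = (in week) 7.198e-16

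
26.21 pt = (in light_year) 9.773e-19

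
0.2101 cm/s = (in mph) 0.0047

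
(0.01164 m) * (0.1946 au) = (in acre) 8.373e+04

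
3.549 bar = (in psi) 51.47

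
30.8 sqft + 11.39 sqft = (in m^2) 3.92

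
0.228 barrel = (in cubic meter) 0.03625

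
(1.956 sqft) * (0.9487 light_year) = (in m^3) 1.631e+15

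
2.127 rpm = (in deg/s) 12.76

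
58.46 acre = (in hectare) 23.66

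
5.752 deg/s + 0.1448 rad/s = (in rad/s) 0.2452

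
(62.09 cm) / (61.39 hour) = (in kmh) 1.011e-05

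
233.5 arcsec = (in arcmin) 3.892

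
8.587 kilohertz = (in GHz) 8.587e-06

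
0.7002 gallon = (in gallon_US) 0.7002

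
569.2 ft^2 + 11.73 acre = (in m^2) 4.752e+04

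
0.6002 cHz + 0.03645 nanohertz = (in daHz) 0.0006002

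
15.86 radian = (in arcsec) 3.271e+06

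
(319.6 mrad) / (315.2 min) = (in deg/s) 0.0009683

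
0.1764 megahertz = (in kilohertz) 176.4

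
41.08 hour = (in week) 0.2445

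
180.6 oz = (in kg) 5.12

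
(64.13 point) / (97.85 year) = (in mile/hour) 1.64e-11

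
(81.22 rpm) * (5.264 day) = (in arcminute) 1.33e+10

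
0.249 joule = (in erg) 2.49e+06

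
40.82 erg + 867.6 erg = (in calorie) 2.171e-05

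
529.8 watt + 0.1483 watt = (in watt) 529.9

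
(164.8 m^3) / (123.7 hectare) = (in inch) 0.005245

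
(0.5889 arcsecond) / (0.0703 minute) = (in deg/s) 3.878e-05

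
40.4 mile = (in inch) 2.56e+06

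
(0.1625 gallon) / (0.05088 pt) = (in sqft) 368.9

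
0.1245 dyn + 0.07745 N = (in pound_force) 0.01741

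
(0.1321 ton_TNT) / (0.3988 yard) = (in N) 1.516e+09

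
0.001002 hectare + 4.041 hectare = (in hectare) 4.042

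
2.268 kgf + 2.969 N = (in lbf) 5.668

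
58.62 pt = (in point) 58.62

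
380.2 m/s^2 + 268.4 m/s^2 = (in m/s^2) 648.6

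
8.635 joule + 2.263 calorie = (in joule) 18.1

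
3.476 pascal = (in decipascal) 34.76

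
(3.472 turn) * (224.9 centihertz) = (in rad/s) 49.06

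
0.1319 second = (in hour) 3.664e-05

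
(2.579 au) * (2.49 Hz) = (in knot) 1.867e+12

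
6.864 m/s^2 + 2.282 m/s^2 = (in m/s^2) 9.146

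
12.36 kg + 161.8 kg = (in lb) 384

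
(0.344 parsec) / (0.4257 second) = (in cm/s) 2.493e+18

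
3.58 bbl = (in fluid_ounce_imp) 2.003e+04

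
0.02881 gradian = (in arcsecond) 93.34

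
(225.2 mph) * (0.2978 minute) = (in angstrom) 1.799e+13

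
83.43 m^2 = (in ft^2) 898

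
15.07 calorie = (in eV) 3.935e+20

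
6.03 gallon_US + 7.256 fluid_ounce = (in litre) 23.04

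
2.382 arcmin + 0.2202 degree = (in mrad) 4.536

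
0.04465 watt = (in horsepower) 5.988e-05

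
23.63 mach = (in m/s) 8046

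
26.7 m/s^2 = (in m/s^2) 26.7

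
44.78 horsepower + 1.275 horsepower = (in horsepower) 46.05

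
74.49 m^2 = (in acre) 0.01841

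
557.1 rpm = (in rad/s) 58.34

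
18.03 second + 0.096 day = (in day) 0.09621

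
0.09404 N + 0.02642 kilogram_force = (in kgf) 0.03601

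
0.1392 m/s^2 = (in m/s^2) 0.1392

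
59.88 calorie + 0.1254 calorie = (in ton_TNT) 6.001e-08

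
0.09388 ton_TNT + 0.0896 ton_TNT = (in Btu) 7.276e+05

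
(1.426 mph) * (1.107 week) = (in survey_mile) 265.2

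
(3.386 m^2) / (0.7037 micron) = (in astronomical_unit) 3.216e-05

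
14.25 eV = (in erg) 2.283e-11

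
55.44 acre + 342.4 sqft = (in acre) 55.45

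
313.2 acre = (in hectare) 126.7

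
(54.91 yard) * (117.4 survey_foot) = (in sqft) 1.934e+04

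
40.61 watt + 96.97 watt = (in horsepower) 0.1845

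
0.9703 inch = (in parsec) 7.987e-19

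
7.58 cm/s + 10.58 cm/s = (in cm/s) 18.16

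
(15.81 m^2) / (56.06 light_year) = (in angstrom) 2.981e-07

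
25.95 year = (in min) 1.364e+07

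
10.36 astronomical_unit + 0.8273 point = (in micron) 1.55e+18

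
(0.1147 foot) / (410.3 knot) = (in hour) 4.601e-08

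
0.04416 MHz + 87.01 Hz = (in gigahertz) 4.425e-05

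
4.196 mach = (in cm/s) 1.429e+05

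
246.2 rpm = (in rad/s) 25.78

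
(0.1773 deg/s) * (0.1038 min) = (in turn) 0.003067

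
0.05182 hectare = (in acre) 0.1281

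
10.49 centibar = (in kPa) 10.49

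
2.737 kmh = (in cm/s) 76.03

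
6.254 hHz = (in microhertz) 6.254e+08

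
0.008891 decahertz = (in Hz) 0.08891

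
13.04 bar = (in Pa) 1.304e+06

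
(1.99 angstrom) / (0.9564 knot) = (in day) 4.681e-15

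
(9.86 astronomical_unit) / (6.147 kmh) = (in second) 8.639e+11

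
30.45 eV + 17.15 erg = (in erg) 17.15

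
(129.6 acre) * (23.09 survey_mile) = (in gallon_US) 5.149e+12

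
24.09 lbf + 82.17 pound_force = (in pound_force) 106.3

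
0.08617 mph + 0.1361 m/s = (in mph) 0.3906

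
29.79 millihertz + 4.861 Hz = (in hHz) 0.04891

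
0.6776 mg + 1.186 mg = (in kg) 1.864e-06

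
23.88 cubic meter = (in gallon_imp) 5253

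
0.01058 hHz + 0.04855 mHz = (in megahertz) 1.058e-06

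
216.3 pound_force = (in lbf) 216.3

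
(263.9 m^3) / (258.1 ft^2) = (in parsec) 3.567e-16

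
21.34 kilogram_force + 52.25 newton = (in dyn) 2.615e+07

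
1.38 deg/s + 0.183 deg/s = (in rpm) 0.2605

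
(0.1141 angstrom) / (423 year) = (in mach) 2.512e-24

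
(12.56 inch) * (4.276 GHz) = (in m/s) 1.364e+09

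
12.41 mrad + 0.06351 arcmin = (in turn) 0.001978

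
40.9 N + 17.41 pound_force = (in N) 118.3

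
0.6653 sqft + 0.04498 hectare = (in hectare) 0.04499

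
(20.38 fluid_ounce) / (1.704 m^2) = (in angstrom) 3.537e+06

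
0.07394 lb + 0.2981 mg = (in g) 33.54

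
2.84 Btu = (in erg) 2.996e+10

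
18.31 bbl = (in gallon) 769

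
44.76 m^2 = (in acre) 0.01106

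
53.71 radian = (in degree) 3077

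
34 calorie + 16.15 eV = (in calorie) 34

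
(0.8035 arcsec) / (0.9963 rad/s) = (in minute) 6.517e-08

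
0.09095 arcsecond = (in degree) 2.526e-05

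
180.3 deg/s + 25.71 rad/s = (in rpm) 275.6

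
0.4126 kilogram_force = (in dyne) 4.046e+05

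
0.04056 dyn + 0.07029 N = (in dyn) 7029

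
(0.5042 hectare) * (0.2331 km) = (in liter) 1.175e+09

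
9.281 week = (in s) 5.613e+06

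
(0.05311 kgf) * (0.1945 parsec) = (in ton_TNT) 7.471e+05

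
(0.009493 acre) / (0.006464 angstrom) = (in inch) 2.34e+15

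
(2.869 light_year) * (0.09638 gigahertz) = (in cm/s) 2.616e+26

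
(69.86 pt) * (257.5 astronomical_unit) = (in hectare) 9.494e+07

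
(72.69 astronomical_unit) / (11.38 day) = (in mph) 2.474e+07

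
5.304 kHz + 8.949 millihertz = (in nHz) 5.304e+12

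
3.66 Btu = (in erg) 3.862e+10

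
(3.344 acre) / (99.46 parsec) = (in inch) 1.736e-13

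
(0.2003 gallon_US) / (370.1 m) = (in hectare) 2.049e-10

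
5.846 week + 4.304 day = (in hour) 1085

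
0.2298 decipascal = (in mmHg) 0.0001724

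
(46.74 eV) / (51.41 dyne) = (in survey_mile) 9.051e-18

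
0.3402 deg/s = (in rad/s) 0.005938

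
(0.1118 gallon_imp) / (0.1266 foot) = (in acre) 3.255e-06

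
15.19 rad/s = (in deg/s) 870.3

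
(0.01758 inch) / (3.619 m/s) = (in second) 0.0001234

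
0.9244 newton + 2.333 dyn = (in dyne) 9.244e+04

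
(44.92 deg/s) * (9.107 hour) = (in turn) 4091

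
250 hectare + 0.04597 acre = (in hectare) 250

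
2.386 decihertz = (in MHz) 2.386e-07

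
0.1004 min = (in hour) 0.001673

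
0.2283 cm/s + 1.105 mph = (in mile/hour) 1.11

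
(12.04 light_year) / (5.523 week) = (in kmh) 1.228e+11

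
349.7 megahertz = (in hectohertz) 3.497e+06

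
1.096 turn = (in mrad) 6886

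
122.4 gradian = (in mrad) 1923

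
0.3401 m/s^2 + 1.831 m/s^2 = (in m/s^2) 2.171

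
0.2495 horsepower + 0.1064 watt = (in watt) 186.2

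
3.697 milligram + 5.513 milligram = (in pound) 2.03e-05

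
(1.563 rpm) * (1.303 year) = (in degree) 3.854e+08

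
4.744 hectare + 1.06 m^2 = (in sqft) 5.107e+05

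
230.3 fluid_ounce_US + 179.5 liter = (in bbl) 1.172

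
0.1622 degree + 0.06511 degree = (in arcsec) 818.3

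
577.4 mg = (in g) 0.5774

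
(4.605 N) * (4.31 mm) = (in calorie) 0.004744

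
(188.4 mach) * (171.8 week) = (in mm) 6.666e+15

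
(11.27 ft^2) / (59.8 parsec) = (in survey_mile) 3.526e-22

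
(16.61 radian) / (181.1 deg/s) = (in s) 5.255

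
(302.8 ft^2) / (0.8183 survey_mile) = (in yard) 0.02336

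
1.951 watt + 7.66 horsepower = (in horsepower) 7.663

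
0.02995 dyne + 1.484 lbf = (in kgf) 0.6731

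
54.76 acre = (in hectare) 22.16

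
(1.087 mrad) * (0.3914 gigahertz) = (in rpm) 4.063e+06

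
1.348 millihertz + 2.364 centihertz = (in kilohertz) 2.499e-05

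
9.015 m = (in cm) 901.5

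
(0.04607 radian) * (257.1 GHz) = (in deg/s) 6.786e+11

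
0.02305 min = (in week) 2.287e-06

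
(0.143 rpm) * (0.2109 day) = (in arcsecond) 5.628e+07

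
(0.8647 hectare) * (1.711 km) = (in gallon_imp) 3.254e+09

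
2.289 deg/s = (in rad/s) 0.03995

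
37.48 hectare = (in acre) 92.62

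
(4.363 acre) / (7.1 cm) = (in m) 2.487e+05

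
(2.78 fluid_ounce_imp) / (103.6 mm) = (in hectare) 7.624e-08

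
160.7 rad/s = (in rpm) 1535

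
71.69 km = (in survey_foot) 2.352e+05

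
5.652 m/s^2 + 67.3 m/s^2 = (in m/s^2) 72.95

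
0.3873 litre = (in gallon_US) 0.1023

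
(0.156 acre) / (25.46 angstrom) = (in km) 2.48e+08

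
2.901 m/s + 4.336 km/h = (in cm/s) 410.5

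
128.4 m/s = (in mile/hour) 287.2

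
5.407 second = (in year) 1.715e-07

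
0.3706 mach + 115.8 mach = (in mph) 8.848e+04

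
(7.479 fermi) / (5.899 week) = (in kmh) 7.547e-21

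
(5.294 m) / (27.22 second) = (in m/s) 0.1945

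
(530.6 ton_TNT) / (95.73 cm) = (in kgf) 2.365e+11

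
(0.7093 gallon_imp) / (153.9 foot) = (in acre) 1.699e-08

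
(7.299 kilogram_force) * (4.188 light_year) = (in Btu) 2.688e+15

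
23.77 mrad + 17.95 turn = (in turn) 17.95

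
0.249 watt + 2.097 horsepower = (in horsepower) 2.097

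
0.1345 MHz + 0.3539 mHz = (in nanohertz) 1.345e+14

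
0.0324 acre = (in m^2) 131.1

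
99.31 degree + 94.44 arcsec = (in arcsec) 3.576e+05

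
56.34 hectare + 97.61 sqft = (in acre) 139.2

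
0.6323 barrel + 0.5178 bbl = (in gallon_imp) 40.22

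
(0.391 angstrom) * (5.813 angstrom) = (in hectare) 2.273e-24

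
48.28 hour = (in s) 1.738e+05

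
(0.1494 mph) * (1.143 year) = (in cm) 2.407e+08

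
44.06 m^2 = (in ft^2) 474.3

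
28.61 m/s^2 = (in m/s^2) 28.61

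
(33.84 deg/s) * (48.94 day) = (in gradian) 1.59e+08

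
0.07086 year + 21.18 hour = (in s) 2.311e+06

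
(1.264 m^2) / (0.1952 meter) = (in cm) 647.5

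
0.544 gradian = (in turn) 0.00136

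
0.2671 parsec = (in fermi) 8.242e+30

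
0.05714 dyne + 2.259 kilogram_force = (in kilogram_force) 2.259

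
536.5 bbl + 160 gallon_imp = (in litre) 8.602e+04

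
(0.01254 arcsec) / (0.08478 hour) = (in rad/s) 1.992e-10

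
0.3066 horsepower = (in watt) 228.6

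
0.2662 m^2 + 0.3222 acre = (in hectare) 0.1304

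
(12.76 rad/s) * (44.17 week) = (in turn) 5.425e+07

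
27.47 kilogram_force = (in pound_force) 60.56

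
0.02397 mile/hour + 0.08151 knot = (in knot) 0.1023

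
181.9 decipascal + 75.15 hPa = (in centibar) 7.533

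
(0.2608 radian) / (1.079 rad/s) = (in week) 3.996e-07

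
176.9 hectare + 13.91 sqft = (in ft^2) 1.904e+07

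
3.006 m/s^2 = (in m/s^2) 3.006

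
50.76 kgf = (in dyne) 4.978e+07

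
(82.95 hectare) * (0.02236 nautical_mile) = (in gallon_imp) 7.556e+09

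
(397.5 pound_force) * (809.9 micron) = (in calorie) 0.3423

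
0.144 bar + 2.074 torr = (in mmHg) 110.1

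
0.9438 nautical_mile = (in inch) 6.882e+04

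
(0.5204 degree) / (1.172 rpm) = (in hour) 2.056e-05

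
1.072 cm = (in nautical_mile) 5.788e-06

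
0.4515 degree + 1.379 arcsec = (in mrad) 7.887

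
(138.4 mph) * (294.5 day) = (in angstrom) 1.574e+19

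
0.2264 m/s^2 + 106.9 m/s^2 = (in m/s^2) 107.1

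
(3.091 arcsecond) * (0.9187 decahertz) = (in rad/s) 0.0001377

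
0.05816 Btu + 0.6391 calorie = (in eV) 3.997e+20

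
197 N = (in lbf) 44.29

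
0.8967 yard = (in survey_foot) 2.69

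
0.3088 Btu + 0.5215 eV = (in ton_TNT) 7.787e-08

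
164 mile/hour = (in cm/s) 7331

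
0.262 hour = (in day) 0.01092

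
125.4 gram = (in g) 125.4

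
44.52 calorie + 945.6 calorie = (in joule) 4143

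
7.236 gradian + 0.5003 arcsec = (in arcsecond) 2.345e+04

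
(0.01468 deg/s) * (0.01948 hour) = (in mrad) 17.97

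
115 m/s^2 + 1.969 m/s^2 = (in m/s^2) 117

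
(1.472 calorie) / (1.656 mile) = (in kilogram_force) 0.0002357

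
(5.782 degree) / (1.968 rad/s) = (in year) 1.626e-09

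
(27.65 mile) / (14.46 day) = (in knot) 0.06923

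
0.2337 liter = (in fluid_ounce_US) 7.902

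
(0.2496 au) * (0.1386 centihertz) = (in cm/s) 5.175e+09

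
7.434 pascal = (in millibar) 0.07434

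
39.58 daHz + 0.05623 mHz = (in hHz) 3.958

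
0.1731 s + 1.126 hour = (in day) 0.04692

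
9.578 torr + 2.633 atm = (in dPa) 2.681e+06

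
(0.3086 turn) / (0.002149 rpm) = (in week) 0.01425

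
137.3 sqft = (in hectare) 0.001276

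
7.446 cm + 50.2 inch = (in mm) 1350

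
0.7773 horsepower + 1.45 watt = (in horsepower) 0.7792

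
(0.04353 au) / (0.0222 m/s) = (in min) 4.889e+09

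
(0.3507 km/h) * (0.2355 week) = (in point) 3.933e+07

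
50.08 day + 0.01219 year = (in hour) 1309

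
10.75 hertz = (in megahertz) 1.075e-05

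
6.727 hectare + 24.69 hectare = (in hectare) 31.42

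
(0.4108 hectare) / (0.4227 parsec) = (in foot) 1.033e-12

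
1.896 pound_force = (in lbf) 1.896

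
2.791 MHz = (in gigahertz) 0.002791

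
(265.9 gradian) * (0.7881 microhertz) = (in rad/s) 3.292e-06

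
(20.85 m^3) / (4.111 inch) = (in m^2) 199.7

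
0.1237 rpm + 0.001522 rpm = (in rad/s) 0.01311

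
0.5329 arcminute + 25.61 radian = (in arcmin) 8.804e+04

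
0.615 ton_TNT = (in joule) 2.573e+09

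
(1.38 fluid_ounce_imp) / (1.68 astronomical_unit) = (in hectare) 1.56e-20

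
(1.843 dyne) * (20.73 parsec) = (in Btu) 1.117e+10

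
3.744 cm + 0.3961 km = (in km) 0.3961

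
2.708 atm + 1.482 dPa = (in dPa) 2.744e+06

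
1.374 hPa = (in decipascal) 1374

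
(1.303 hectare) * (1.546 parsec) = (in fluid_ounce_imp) 2.188e+25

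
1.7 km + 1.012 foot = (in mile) 1.057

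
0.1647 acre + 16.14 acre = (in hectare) 6.598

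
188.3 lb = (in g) 8.541e+04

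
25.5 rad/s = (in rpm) 243.5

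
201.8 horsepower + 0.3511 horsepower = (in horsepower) 202.2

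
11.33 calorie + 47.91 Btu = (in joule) 5.06e+04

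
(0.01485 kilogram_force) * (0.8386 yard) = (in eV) 6.97e+17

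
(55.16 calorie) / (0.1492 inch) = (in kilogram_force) 6210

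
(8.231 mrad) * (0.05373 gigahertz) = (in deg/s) 2.534e+07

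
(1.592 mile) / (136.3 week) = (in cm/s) 0.003108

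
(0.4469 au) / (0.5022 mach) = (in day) 4525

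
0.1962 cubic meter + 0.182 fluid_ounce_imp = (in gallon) 51.83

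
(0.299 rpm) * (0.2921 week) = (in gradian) 3.521e+05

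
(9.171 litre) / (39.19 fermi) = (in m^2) 2.34e+11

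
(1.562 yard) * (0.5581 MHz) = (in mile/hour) 1.783e+06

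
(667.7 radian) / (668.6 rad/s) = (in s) 0.9987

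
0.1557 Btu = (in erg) 1.643e+09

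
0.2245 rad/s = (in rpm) 2.144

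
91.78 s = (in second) 91.78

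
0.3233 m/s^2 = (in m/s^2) 0.3233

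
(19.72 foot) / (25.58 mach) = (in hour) 1.917e-07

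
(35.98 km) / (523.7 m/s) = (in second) 68.7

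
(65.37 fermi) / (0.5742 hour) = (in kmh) 1.138e-16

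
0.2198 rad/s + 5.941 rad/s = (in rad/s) 6.161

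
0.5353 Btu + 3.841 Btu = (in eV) 2.882e+22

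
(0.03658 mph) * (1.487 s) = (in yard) 0.02659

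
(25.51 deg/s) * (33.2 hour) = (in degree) 3.049e+06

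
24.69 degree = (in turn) 0.06858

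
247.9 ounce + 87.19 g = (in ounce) 251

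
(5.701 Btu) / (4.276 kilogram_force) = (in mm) 1.434e+05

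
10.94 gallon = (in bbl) 0.2605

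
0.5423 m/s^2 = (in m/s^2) 0.5423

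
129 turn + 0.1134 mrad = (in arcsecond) 1.672e+08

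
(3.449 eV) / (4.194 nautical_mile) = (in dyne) 7.114e-18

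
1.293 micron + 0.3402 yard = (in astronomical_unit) 2.079e-12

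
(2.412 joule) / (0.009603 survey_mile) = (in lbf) 0.03509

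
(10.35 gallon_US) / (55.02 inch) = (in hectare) 2.803e-06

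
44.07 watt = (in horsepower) 0.0591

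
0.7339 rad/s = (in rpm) 7.008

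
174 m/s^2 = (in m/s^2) 174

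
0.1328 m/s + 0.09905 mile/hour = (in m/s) 0.1771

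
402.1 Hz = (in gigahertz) 4.021e-07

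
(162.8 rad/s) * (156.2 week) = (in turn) 2.448e+09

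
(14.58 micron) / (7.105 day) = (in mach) 6.975e-14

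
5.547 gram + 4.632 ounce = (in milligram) 1.369e+05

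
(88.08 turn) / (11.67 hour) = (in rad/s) 0.01317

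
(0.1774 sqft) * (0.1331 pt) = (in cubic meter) 7.739e-07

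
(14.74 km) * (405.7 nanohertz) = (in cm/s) 0.598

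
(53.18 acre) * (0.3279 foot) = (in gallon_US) 5.682e+06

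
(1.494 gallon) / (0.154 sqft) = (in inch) 15.56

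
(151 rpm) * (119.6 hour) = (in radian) 6.808e+06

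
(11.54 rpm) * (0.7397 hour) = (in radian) 3218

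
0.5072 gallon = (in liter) 1.92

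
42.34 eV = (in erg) 6.784e-11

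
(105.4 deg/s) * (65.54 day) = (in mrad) 1.042e+10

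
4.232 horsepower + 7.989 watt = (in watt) 3164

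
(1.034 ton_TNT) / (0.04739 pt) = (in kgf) 2.639e+13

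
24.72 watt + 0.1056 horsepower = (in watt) 103.5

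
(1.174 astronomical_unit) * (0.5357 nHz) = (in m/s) 94.08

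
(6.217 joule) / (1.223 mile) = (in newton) 0.003159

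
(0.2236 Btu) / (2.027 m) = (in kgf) 11.87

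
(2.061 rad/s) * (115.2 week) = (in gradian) 9.142e+09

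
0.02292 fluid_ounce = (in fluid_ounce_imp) 0.02386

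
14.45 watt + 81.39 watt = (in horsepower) 0.1285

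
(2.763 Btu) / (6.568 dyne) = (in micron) 4.438e+13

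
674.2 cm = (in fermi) 6.742e+15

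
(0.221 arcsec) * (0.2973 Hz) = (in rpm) 3.042e-06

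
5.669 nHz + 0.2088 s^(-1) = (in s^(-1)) 0.2088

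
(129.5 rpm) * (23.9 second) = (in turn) 51.58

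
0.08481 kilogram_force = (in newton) 0.8317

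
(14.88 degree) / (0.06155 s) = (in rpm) 40.29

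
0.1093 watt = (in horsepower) 0.0001466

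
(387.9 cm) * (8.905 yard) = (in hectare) 0.003159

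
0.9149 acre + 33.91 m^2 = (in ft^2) 4.022e+04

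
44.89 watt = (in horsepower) 0.0602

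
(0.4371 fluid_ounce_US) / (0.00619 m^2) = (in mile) 1.298e-06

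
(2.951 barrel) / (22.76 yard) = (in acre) 5.571e-06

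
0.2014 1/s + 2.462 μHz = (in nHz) 2.014e+08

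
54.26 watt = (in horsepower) 0.07276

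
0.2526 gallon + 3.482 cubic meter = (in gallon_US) 920.1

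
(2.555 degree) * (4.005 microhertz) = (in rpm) 1.705e-06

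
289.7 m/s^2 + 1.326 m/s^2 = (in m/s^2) 291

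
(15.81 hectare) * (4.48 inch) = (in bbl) 1.132e+05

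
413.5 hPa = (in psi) 5.997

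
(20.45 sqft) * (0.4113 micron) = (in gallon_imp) 0.0001719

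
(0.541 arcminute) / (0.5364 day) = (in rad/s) 3.396e-09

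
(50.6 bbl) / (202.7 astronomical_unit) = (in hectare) 2.653e-17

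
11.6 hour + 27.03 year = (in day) 9866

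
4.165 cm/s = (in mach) 0.0001223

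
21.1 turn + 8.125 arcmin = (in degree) 7596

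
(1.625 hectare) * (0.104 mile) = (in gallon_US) 7.185e+08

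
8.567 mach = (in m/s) 2917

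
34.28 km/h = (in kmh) 34.28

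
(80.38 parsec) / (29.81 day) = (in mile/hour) 2.154e+12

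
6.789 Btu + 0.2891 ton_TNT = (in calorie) 2.891e+08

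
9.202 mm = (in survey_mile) 5.718e-06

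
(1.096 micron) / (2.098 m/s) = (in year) 1.657e-14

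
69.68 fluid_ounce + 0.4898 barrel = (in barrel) 0.5028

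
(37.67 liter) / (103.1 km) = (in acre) 9.029e-11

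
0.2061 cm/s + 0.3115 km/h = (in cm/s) 8.859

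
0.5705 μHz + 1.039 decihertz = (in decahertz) 0.01039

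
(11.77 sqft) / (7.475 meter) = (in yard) 0.16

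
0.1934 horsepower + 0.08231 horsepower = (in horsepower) 0.2757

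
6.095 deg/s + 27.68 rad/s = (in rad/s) 27.79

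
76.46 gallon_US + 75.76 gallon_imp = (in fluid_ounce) 2.143e+04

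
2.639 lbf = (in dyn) 1.174e+06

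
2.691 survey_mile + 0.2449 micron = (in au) 2.895e-08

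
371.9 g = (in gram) 371.9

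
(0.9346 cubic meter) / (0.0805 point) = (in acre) 8.132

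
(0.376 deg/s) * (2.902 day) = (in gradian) 1.048e+05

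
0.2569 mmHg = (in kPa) 0.03425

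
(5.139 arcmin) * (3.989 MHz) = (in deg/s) 3.417e+05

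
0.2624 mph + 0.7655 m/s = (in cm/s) 88.28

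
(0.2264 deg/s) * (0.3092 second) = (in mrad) 1.222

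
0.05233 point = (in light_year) 1.951e-21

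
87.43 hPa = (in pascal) 8743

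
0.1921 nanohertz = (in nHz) 0.1921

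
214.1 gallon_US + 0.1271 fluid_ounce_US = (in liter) 810.5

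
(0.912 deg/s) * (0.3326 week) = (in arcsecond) 6.604e+08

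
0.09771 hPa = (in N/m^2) 9.771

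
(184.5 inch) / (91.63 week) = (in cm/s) 8.456e-06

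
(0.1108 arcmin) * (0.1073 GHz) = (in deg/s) 1.981e+05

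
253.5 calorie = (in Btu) 1.005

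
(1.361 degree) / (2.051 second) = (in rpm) 0.1106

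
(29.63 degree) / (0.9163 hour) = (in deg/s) 0.008982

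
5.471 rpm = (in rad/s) 0.5729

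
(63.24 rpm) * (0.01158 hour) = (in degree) 1.582e+04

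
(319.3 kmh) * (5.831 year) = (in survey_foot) 5.351e+10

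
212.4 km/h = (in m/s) 59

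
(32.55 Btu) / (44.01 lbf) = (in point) 4.973e+05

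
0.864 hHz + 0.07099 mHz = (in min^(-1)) 5184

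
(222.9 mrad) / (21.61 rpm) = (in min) 0.001642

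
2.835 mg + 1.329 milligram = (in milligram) 4.164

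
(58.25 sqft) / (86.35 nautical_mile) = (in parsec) 1.097e-21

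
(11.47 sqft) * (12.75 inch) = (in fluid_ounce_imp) 1.215e+04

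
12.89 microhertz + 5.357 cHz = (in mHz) 53.58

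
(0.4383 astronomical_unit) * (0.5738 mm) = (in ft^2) 4.05e+08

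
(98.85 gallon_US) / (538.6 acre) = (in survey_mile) 1.067e-10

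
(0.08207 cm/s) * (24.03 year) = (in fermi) 6.219e+20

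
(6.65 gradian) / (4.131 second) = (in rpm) 0.2415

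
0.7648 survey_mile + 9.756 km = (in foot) 3.605e+04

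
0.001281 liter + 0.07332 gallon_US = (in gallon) 0.07366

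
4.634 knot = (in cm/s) 238.4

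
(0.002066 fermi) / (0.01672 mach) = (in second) 3.629e-19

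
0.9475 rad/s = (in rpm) 9.048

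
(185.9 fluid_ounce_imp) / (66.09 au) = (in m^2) 5.342e-16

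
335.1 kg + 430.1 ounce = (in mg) 3.473e+08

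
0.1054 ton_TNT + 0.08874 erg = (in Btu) 4.18e+05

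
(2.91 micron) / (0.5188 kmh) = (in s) 2.019e-05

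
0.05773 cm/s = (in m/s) 0.0005773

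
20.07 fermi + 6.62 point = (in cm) 0.2335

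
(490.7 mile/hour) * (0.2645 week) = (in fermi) 3.509e+22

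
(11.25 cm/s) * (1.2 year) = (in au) 2.846e-05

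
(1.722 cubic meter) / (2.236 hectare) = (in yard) 8.422e-05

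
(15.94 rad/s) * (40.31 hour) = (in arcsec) 4.771e+11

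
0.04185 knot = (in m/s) 0.02153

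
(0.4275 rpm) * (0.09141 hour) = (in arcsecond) 3.039e+06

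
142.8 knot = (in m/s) 73.46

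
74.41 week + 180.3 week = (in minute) 2.567e+06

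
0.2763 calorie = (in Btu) 0.001096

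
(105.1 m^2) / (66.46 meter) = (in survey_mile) 0.0009826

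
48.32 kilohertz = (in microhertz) 4.832e+10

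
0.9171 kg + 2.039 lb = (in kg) 1.842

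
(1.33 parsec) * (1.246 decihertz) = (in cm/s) 5.114e+17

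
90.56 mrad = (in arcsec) 1.868e+04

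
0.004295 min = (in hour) 7.158e-05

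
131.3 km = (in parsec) 4.255e-12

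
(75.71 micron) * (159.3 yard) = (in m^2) 0.01103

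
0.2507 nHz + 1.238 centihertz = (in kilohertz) 1.238e-05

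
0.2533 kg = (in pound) 0.5584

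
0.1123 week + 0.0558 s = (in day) 0.7861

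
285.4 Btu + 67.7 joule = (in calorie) 7.198e+04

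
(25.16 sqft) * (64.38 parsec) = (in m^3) 4.643e+18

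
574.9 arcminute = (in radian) 0.1672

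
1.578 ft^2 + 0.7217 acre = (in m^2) 2921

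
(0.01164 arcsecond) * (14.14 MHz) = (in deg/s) 45.72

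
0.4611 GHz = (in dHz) 4.611e+09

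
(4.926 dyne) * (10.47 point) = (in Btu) 1.725e-10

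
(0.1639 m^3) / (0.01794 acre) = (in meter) 0.002258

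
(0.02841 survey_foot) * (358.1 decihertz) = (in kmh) 1.116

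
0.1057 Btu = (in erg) 1.115e+09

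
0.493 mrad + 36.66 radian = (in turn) 5.835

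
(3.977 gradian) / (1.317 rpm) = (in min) 0.007549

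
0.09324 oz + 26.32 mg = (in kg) 0.00267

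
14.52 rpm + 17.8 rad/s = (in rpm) 184.5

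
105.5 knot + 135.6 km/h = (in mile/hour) 205.7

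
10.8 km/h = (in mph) 6.711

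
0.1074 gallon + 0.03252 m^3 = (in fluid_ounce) 1113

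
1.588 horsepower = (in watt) 1184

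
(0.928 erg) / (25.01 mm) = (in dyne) 0.3711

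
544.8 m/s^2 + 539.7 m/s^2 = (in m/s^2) 1084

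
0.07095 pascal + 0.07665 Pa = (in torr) 0.001107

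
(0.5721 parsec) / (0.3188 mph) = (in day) 1.434e+12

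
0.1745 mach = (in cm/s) 5942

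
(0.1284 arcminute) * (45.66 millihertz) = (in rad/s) 1.705e-06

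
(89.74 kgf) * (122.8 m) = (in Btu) 102.4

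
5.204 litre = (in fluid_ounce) 176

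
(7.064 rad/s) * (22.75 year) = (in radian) 5.068e+09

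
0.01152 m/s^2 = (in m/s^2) 0.01152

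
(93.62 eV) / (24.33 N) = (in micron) 6.165e-13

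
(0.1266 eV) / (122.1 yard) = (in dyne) 1.817e-17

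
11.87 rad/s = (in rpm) 113.4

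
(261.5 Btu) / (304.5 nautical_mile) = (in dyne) 4.892e+04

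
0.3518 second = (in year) 1.116e-08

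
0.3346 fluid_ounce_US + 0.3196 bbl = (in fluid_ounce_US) 1719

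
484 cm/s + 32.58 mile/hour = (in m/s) 19.4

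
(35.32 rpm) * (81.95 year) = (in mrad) 9.559e+12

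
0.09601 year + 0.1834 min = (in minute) 5.046e+04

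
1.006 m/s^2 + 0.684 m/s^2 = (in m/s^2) 1.69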